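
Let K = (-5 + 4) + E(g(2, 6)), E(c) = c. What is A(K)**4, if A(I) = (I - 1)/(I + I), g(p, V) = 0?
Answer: 1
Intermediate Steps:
K = -1 (K = (-5 + 4) + 0 = -1 + 0 = -1)
A(I) = (-1 + I)/(2*I) (A(I) = (-1 + I)/((2*I)) = (-1 + I)*(1/(2*I)) = (-1 + I)/(2*I))
A(K)**4 = ((1/2)*(-1 - 1)/(-1))**4 = ((1/2)*(-1)*(-2))**4 = 1**4 = 1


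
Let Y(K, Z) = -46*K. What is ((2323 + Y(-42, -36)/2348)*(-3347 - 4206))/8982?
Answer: -5151463226/2636217 ≈ -1954.1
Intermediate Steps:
((2323 + Y(-42, -36)/2348)*(-3347 - 4206))/8982 = ((2323 - 46*(-42)/2348)*(-3347 - 4206))/8982 = ((2323 + 1932*(1/2348))*(-7553))*(1/8982) = ((2323 + 483/587)*(-7553))*(1/8982) = ((1364084/587)*(-7553))*(1/8982) = -10302926452/587*1/8982 = -5151463226/2636217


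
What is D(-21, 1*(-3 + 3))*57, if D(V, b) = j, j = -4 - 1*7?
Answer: -627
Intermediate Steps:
j = -11 (j = -4 - 7 = -11)
D(V, b) = -11
D(-21, 1*(-3 + 3))*57 = -11*57 = -627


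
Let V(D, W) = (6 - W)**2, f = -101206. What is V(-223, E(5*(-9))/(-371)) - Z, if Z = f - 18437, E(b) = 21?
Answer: 336180228/2809 ≈ 1.1968e+5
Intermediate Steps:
Z = -119643 (Z = -101206 - 18437 = -119643)
V(-223, E(5*(-9))/(-371)) - Z = (-6 + 21/(-371))**2 - 1*(-119643) = (-6 + 21*(-1/371))**2 + 119643 = (-6 - 3/53)**2 + 119643 = (-321/53)**2 + 119643 = 103041/2809 + 119643 = 336180228/2809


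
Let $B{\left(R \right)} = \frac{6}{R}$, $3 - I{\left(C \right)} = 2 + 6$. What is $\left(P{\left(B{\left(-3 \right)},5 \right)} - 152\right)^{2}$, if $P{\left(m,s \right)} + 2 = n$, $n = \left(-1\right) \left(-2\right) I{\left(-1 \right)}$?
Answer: $26896$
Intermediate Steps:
$I{\left(C \right)} = -5$ ($I{\left(C \right)} = 3 - \left(2 + 6\right) = 3 - 8 = -5$)
$n = -10$ ($n = \left(-1\right) \left(-2\right) \left(-5\right) = 2 \left(-5\right) = -10$)
$P{\left(m,s \right)} = -12$ ($P{\left(m,s \right)} = -2 - 10 = -12$)
$\left(P{\left(B{\left(-3 \right)},5 \right)} - 152\right)^{2} = \left(-12 - 152\right)^{2} = \left(-164\right)^{2} = 26896$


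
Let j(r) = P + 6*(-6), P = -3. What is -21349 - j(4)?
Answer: -21310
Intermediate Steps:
j(r) = -39 (j(r) = -3 + 6*(-6) = -3 - 36 = -39)
-21349 - j(4) = -21349 - 1*(-39) = -21349 + 39 = -21310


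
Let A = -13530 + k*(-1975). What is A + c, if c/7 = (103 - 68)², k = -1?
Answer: -2980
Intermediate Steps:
c = 8575 (c = 7*(103 - 68)² = 7*35² = 7*1225 = 8575)
A = -11555 (A = -13530 - 1*(-1975) = -13530 + 1975 = -11555)
A + c = -11555 + 8575 = -2980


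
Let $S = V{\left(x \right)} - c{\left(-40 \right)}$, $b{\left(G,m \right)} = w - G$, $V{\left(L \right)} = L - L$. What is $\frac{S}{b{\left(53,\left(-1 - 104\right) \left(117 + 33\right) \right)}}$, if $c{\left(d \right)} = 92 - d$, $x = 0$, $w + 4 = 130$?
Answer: $- \frac{132}{73} \approx -1.8082$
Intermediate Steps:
$w = 126$ ($w = -4 + 130 = 126$)
$V{\left(L \right)} = 0$
$b{\left(G,m \right)} = 126 - G$
$S = -132$ ($S = 0 - \left(92 - -40\right) = 0 - \left(92 + 40\right) = 0 - 132 = -132$)
$\frac{S}{b{\left(53,\left(-1 - 104\right) \left(117 + 33\right) \right)}} = - \frac{132}{126 - 53} = - \frac{132}{73}$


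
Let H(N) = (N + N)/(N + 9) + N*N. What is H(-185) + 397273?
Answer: 37972009/88 ≈ 4.3150e+5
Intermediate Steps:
H(N) = N² + 2*N/(9 + N) (H(N) = (2*N)/(9 + N) + N² = 2*N/(9 + N) + N² = N² + 2*N/(9 + N))
H(-185) + 397273 = -185*(2 + (-185)² + 9*(-185))/(9 - 185) + 397273 = -185*(2 + 34225 - 1665)/(-176) + 397273 = -185*(-1/176)*32562 + 397273 = 3011985/88 + 397273 = 37972009/88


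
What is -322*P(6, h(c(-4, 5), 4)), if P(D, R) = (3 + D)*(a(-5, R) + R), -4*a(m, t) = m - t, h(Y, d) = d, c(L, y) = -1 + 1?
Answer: -36225/2 ≈ -18113.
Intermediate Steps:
c(L, y) = 0
a(m, t) = -m/4 + t/4 (a(m, t) = -(m - t)/4 = -m/4 + t/4)
P(D, R) = (3 + D)*(5/4 + 5*R/4) (P(D, R) = (3 + D)*((-1/4*(-5) + R/4) + R) = (3 + D)*((5/4 + R/4) + R) = (3 + D)*(5/4 + 5*R/4))
-322*P(6, h(c(-4, 5), 4)) = -322*(15/4 + (5/4)*6 + (15/4)*4 + (5/4)*6*4) = -322*(15/4 + 15/2 + 15 + 30) = -322*225/4 = -36225/2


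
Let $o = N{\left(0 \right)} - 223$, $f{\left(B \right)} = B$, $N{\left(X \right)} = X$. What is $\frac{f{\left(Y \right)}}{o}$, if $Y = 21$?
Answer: $- \frac{21}{223} \approx -0.09417$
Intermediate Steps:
$o = -223$ ($o = 0 - 223 = -223$)
$\frac{f{\left(Y \right)}}{o} = \frac{21}{-223} = 21 \left(- \frac{1}{223}\right) = - \frac{21}{223}$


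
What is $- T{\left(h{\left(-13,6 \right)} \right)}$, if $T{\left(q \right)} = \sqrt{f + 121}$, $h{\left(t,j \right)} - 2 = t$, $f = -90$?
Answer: $- \sqrt{31} \approx -5.5678$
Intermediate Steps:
$h{\left(t,j \right)} = 2 + t$
$T{\left(q \right)} = \sqrt{31}$ ($T{\left(q \right)} = \sqrt{-90 + 121} = \sqrt{31}$)
$- T{\left(h{\left(-13,6 \right)} \right)} = - \sqrt{31}$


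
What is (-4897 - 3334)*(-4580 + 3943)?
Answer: 5243147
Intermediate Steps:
(-4897 - 3334)*(-4580 + 3943) = -8231*(-637) = 5243147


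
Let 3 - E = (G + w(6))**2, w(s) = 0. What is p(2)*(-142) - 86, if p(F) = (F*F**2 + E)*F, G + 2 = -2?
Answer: 1334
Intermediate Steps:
G = -4 (G = -2 - 2 = -4)
E = -13 (E = 3 - (-4 + 0)**2 = 3 - 1*(-4)**2 = 3 - 1*16 = 3 - 16 = -13)
p(F) = F*(-13 + F**3) (p(F) = (F*F**2 - 13)*F = (F**3 - 13)*F = (-13 + F**3)*F = F*(-13 + F**3))
p(2)*(-142) - 86 = (2*(-13 + 2**3))*(-142) - 86 = (2*(-13 + 8))*(-142) - 86 = (2*(-5))*(-142) - 86 = -10*(-142) - 86 = 1420 - 86 = 1334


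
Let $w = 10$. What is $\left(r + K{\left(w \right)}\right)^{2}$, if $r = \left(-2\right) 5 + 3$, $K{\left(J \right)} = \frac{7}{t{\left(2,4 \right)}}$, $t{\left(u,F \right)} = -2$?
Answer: $\frac{441}{4} \approx 110.25$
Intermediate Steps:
$K{\left(J \right)} = - \frac{7}{2}$ ($K{\left(J \right)} = \frac{7}{-2} = 7 \left(- \frac{1}{2}\right) = - \frac{7}{2}$)
$r = -7$ ($r = -10 + 3 = -7$)
$\left(r + K{\left(w \right)}\right)^{2} = \left(-7 - \frac{7}{2}\right)^{2} = \left(- \frac{21}{2}\right)^{2} = \frac{441}{4}$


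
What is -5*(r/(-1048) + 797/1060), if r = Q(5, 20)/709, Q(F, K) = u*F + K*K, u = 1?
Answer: -147941801/39380696 ≈ -3.7567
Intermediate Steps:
Q(F, K) = F + K² (Q(F, K) = 1*F + K*K = F + K²)
r = 405/709 (r = (5 + 20²)/709 = (5 + 400)*(1/709) = 405*(1/709) = 405/709 ≈ 0.57123)
-5*(r/(-1048) + 797/1060) = -5*((405/709)/(-1048) + 797/1060) = -5*((405/709)*(-1/1048) + 797*(1/1060)) = -5*(-405/743032 + 797/1060) = -5*147941801/196903480 = -147941801/39380696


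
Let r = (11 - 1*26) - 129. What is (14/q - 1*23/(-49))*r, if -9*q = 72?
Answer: 9036/49 ≈ 184.41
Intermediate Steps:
q = -8 (q = -⅑*72 = -8)
r = -144 (r = (11 - 26) - 129 = -15 - 129 = -144)
(14/q - 1*23/(-49))*r = (14/(-8) - 1*23/(-49))*(-144) = (14*(-⅛) - 23*(-1/49))*(-144) = (-7/4 + 23/49)*(-144) = -251/196*(-144) = 9036/49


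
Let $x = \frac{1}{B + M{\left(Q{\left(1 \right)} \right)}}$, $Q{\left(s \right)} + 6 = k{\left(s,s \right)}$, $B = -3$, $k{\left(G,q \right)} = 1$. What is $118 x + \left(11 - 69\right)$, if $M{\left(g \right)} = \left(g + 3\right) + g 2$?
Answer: $- \frac{988}{15} \approx -65.867$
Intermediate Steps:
$Q{\left(s \right)} = -5$ ($Q{\left(s \right)} = -6 + 1 = -5$)
$M{\left(g \right)} = 3 + 3 g$ ($M{\left(g \right)} = \left(3 + g\right) + 2 g = 3 + 3 g$)
$x = - \frac{1}{15}$ ($x = \frac{1}{-3 + \left(3 + 3 \left(-5\right)\right)} = \frac{1}{-3 + \left(3 - 15\right)} = \frac{1}{-3 - 12} = \frac{1}{-15} = - \frac{1}{15} \approx -0.066667$)
$118 x + \left(11 - 69\right) = 118 \left(- \frac{1}{15}\right) + \left(11 - 69\right) = - \frac{118}{15} + \left(11 - 69\right) = - \frac{118}{15} - 58 = - \frac{988}{15}$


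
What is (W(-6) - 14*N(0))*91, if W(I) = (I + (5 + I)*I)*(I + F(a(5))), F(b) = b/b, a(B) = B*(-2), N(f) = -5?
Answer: 6370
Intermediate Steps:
a(B) = -2*B
F(b) = 1
W(I) = (1 + I)*(I + I*(5 + I)) (W(I) = (I + (5 + I)*I)*(I + 1) = (I + I*(5 + I))*(1 + I) = (1 + I)*(I + I*(5 + I)))
(W(-6) - 14*N(0))*91 = (-6*(6 + (-6)² + 7*(-6)) - 14*(-5))*91 = (-6*(6 + 36 - 42) + 70)*91 = (-6*0 + 70)*91 = (0 + 70)*91 = 70*91 = 6370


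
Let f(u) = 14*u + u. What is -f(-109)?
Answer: 1635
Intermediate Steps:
f(u) = 15*u
-f(-109) = -15*(-109) = -1*(-1635) = 1635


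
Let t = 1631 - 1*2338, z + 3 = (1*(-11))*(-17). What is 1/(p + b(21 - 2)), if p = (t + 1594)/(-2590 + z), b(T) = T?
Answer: 2406/44827 ≈ 0.053673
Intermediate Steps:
z = 184 (z = -3 + (1*(-11))*(-17) = -3 - 11*(-17) = -3 + 187 = 184)
t = -707 (t = 1631 - 2338 = -707)
p = -887/2406 (p = (-707 + 1594)/(-2590 + 184) = 887/(-2406) = 887*(-1/2406) = -887/2406 ≈ -0.36866)
1/(p + b(21 - 2)) = 1/(-887/2406 + (21 - 2)) = 1/(-887/2406 + 19) = 1/(44827/2406) = 2406/44827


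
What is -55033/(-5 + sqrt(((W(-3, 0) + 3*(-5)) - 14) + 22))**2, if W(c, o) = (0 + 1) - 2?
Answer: -55033/(5 - 2*I*sqrt(2))**2 ≈ -859.1 - 1429.4*I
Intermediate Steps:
W(c, o) = -1 (W(c, o) = 1 - 2 = -1)
-55033/(-5 + sqrt(((W(-3, 0) + 3*(-5)) - 14) + 22))**2 = -55033/(-5 + sqrt(((-1 + 3*(-5)) - 14) + 22))**2 = -55033/(-5 + sqrt(((-1 - 15) - 14) + 22))**2 = -55033/(-5 + sqrt((-16 - 14) + 22))**2 = -55033/(-5 + sqrt(-30 + 22))**2 = -55033/(-5 + sqrt(-8))**2 = -55033/(-5 + 2*I*sqrt(2))**2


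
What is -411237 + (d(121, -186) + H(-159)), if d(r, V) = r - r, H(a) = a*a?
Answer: -385956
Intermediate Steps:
H(a) = a²
d(r, V) = 0
-411237 + (d(121, -186) + H(-159)) = -411237 + (0 + (-159)²) = -411237 + (0 + 25281) = -411237 + 25281 = -385956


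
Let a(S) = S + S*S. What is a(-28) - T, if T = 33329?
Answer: -32573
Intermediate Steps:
a(S) = S + S²
a(-28) - T = -28*(1 - 28) - 1*33329 = -28*(-27) - 33329 = 756 - 33329 = -32573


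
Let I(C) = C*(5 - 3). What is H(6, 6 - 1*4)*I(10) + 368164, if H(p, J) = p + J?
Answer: 368324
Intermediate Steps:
I(C) = 2*C (I(C) = C*2 = 2*C)
H(p, J) = J + p
H(6, 6 - 1*4)*I(10) + 368164 = ((6 - 1*4) + 6)*(2*10) + 368164 = ((6 - 4) + 6)*20 + 368164 = (2 + 6)*20 + 368164 = 8*20 + 368164 = 160 + 368164 = 368324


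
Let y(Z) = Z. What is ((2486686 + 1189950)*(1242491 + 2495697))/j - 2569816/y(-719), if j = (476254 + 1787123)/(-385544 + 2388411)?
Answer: 19792140982481294763496/1627368063 ≈ 1.2162e+13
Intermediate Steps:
j = 2263377/2002867 ≈ 1.1301
((2486686 + 1189950)*(1242491 + 2495697))/j - 2569816/y(-719) = ((2486686 + 1189950)*(1242491 + 2495697))/(2263377/2002867) - 2569816/(-719) = (3676636*3738188)*(2002867/2263377) - 2569816*(-1/719) = 13743956575568*(2002867/2263377) + 2569816/719 = 27527317074638153456/2263377 + 2569816/719 = 19792140982481294763496/1627368063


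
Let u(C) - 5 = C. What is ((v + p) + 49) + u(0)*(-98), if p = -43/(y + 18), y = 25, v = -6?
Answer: -448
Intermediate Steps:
u(C) = 5 + C
p = -1 (p = -43/(25 + 18) = -43/43 = -43*1/43 = -1)
((v + p) + 49) + u(0)*(-98) = ((-6 - 1) + 49) + (5 + 0)*(-98) = (-7 + 49) + 5*(-98) = 42 - 490 = -448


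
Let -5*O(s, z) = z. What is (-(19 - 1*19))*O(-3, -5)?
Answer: 0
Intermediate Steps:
O(s, z) = -z/5
(-(19 - 1*19))*O(-3, -5) = (-(19 - 1*19))*(-⅕*(-5)) = -(19 - 19)*1 = -1*0*1 = 0*1 = 0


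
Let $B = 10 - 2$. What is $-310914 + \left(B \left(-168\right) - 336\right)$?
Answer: $-312594$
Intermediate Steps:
$B = 8$ ($B = 10 - 2 = 8$)
$-310914 + \left(B \left(-168\right) - 336\right) = -310914 + \left(8 \left(-168\right) - 336\right) = -310914 - 1680 = -312594$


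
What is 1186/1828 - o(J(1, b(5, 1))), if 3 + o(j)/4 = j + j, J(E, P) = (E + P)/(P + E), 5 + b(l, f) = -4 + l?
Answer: 4249/914 ≈ 4.6488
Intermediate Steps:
b(l, f) = -9 + l (b(l, f) = -5 + (-4 + l) = -9 + l)
J(E, P) = 1 (J(E, P) = (E + P)/(E + P) = 1)
o(j) = -12 + 8*j (o(j) = -12 + 4*(j + j) = -12 + 4*(2*j) = -12 + 8*j)
1186/1828 - o(J(1, b(5, 1))) = 1186/1828 - (-12 + 8*1) = 1186*(1/1828) - (-12 + 8) = 593/914 - 1*(-4) = 593/914 + 4 = 4249/914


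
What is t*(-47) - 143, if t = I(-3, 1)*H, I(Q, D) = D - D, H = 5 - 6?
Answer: -143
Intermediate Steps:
H = -1
I(Q, D) = 0
t = 0 (t = 0*(-1) = 0)
t*(-47) - 143 = 0*(-47) - 143 = 0 - 143 = -143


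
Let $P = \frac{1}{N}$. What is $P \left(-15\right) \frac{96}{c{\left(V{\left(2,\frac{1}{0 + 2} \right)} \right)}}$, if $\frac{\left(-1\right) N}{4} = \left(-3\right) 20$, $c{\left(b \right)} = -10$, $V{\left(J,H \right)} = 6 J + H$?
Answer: $\frac{3}{5} \approx 0.6$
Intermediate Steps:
$V{\left(J,H \right)} = H + 6 J$
$N = 240$ ($N = - 4 \left(\left(-3\right) 20\right) = \left(-4\right) \left(-60\right) = 240$)
$P = \frac{1}{240} \approx 0.0041667$
$P \left(-15\right) \frac{96}{c{\left(V{\left(2,\frac{1}{0 + 2} \right)} \right)}} = \frac{1}{240} \left(-15\right) \frac{96}{-10} = - \frac{96 \left(- \frac{1}{10}\right)}{16} = \left(- \frac{1}{16}\right) \left(- \frac{48}{5}\right) = \frac{3}{5}$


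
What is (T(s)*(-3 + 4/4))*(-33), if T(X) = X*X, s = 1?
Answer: 66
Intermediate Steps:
T(X) = X²
(T(s)*(-3 + 4/4))*(-33) = (1²*(-3 + 4/4))*(-33) = (1*(-3 + 4*(¼)))*(-33) = (1*(-3 + 1))*(-33) = (1*(-2))*(-33) = -2*(-33) = 66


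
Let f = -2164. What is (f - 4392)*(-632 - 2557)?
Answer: 20907084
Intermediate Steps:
(f - 4392)*(-632 - 2557) = (-2164 - 4392)*(-632 - 2557) = -6556*(-3189) = 20907084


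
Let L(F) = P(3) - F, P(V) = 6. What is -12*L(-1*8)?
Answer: -168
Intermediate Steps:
L(F) = 6 - F
-12*L(-1*8) = -12*(6 - (-1)*8) = -12*(6 - 1*(-8)) = -12*(6 + 8) = -12*14 = -168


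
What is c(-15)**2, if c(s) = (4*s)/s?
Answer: 16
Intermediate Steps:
c(s) = 4
c(-15)**2 = 4**2 = 16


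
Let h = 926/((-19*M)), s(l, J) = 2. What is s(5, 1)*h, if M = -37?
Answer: 1852/703 ≈ 2.6344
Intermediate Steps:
h = 926/703 (h = 926/((-19*(-37))) = 926/703 ≈ 1.3172)
s(5, 1)*h = 2*(926/703) = 1852/703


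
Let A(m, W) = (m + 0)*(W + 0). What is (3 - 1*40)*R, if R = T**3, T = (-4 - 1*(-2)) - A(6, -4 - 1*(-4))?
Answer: 296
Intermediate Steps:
A(m, W) = W*m (A(m, W) = m*W = W*m)
T = -2 (T = (-4 - 1*(-2)) - (-4 - 1*(-4))*6 = (-4 + 2) - (-4 + 4)*6 = -2 - 0*6 = -2 - 1*0 = -2 + 0 = -2)
R = -8 (R = (-2)**3 = -8)
(3 - 1*40)*R = (3 - 1*40)*(-8) = (3 - 40)*(-8) = -37*(-8) = 296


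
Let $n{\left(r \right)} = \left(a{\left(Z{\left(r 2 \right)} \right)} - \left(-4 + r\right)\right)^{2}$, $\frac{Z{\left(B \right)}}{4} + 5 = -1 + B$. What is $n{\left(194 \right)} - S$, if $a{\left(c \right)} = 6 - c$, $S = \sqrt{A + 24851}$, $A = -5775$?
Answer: $2930944 - 2 \sqrt{4769} \approx 2.9308 \cdot 10^{6}$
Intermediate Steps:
$Z{\left(B \right)} = -24 + 4 B$ ($Z{\left(B \right)} = -20 + 4 \left(-1 + B\right) = -20 + \left(-4 + 4 B\right) = -24 + 4 B$)
$S = 2 \sqrt{4769}$ ($S = \sqrt{-5775 + 24851} = \sqrt{19076} = 2 \sqrt{4769} \approx 138.12$)
$n{\left(r \right)} = \left(34 - 9 r\right)^{2}$ ($n{\left(r \right)} = \left(\left(6 - \left(-24 + 4 r 2\right)\right) - \left(-4 + r\right)\right)^{2} = \left(\left(6 - \left(-24 + 4 \cdot 2 r\right)\right) - \left(-4 + r\right)\right)^{2} = \left(\left(6 - \left(-24 + 8 r\right)\right) - \left(-4 + r\right)\right)^{2} = \left(\left(30 - 8 r\right) - \left(-4 + r\right)\right)^{2} = \left(34 - 9 r\right)^{2}$)
$n{\left(194 \right)} - S = \left(-34 + 9 \cdot 194\right)^{2} - 2 \sqrt{4769} = \left(-34 + 1746\right)^{2} - 2 \sqrt{4769} = 1712^{2} - 2 \sqrt{4769} = 2930944 - 2 \sqrt{4769}$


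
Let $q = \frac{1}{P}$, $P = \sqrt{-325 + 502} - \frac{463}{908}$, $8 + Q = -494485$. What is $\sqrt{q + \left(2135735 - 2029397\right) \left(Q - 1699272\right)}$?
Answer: $\frac{\sqrt{108008909730818 - 211818768973560 \sqrt{177}}}{\sqrt{-463 + 908 \sqrt{177}}} \approx 4.8299 \cdot 10^{5} i$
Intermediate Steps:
$Q = -494493$ ($Q = -8 - 494485 = -494493$)
$P = - \frac{463}{908} + \sqrt{177}$ ($P = \sqrt{177} - \frac{463}{908} = - \frac{463}{908} + \sqrt{177} \approx 12.794$)
$q = \frac{1}{- \frac{463}{908} + \sqrt{177}} \approx 0.07816$
$\sqrt{q + \left(2135735 - 2029397\right) \left(Q - 1699272\right)} = \sqrt{\left(\frac{420404}{145715759} + \frac{824464 \sqrt{177}}{145715759}\right) + \left(2135735 - 2029397\right) \left(-494493 - 1699272\right)} = \sqrt{\left(\frac{420404}{145715759} + \frac{824464 \sqrt{177}}{145715759}\right) + 106338 \left(-2193765\right)} = \sqrt{\left(\frac{420404}{145715759} + \frac{824464 \sqrt{177}}{145715759}\right) - 233280582570} = \sqrt{- \frac{33992657149149300226}{145715759} + \frac{824464 \sqrt{177}}{145715759}}$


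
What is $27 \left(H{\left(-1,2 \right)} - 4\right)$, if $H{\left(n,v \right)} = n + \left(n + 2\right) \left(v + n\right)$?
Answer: $-108$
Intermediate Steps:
$H{\left(n,v \right)} = n + \left(2 + n\right) \left(n + v\right)$
$27 \left(H{\left(-1,2 \right)} - 4\right) = 27 \left(\left(\left(-1\right)^{2} + 2 \cdot 2 + 3 \left(-1\right) - 2\right) - 4\right) = 27 \left(\left(1 + 4 - 3 - 2\right) - 4\right) = 27 \left(0 - 4\right) = 27 \left(-4\right) = -108$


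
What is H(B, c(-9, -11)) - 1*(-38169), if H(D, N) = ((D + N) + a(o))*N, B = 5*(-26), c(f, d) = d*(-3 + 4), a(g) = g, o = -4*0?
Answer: 39720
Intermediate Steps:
o = 0
c(f, d) = d (c(f, d) = d*1 = d)
B = -130
H(D, N) = N*(D + N) (H(D, N) = ((D + N) + 0)*N = (D + N)*N = N*(D + N))
H(B, c(-9, -11)) - 1*(-38169) = -11*(-130 - 11) - 1*(-38169) = -11*(-141) + 38169 = 1551 + 38169 = 39720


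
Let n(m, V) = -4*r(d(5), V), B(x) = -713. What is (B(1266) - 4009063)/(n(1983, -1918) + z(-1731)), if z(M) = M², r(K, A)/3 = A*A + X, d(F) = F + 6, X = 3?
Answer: 1336592/13716121 ≈ 0.097447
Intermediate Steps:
d(F) = 6 + F
r(K, A) = 9 + 3*A² (r(K, A) = 3*(A*A + 3) = 3*(A² + 3) = 3*(3 + A²) = 9 + 3*A²)
n(m, V) = -36 - 12*V² (n(m, V) = -4*(9 + 3*V²) = -36 - 12*V²)
(B(1266) - 4009063)/(n(1983, -1918) + z(-1731)) = (-713 - 4009063)/((-36 - 12*(-1918)²) + (-1731)²) = -4009776/((-36 - 12*3678724) + 2996361) = -4009776/((-36 - 44144688) + 2996361) = -4009776/(-44144724 + 2996361) = -4009776/(-41148363) = -4009776*(-1/41148363) = 1336592/13716121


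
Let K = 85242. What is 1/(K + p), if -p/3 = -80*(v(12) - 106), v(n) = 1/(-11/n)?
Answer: 11/654942 ≈ 1.6795e-5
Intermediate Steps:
v(n) = -n/11
p = -282720/11 (p = -(-240)*(-1/11*12 - 106) = -(-240)*(-12/11 - 106) = -(-240)*(-1178)/11 = -3*94240/11 = -282720/11 ≈ -25702.)
1/(K + p) = 1/(85242 - 282720/11) = 1/(654942/11) = 11/654942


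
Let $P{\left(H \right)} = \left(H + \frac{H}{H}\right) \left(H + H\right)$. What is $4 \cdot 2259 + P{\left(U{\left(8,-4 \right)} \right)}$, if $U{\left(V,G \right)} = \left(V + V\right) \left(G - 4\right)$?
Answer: $41548$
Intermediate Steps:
$U{\left(V,G \right)} = 2 V \left(-4 + G\right)$
$P{\left(H \right)} = 2 H \left(1 + H\right)$ ($P{\left(H \right)} = \left(H + 1\right) 2 H = \left(1 + H\right) 2 H = 2 H \left(1 + H\right)$)
$4 \cdot 2259 + P{\left(U{\left(8,-4 \right)} \right)} = 4 \cdot 2259 + 2 \cdot 2 \cdot 8 \left(-4 - 4\right) \left(1 + 2 \cdot 8 \left(-4 - 4\right)\right) = 9036 + 2 \cdot 2 \cdot 8 \left(-8\right) \left(1 + 2 \cdot 8 \left(-8\right)\right) = 9036 + 2 \left(-128\right) \left(1 - 128\right) = 9036 + 2 \left(-128\right) \left(-127\right) = 9036 + 32512 = 41548$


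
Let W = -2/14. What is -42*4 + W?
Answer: -1177/7 ≈ -168.14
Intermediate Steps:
W = -⅐ (W = -2*1/14 = -⅐ ≈ -0.14286)
-42*4 + W = -42*4 - ⅐ = -168 - ⅐ = -1177/7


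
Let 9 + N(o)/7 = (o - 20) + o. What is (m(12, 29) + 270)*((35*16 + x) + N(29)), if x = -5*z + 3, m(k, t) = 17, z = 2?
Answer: 216972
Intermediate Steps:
x = -7 (x = -5*2 + 3 = -10 + 3 = -7)
N(o) = -203 + 14*o (N(o) = -63 + 7*((o - 20) + o) = -63 + 7*((-20 + o) + o) = -63 + 7*(-20 + 2*o) = -63 + (-140 + 14*o) = -203 + 14*o)
(m(12, 29) + 270)*((35*16 + x) + N(29)) = (17 + 270)*((35*16 - 7) + (-203 + 14*29)) = 287*((560 - 7) + (-203 + 406)) = 287*(553 + 203) = 287*756 = 216972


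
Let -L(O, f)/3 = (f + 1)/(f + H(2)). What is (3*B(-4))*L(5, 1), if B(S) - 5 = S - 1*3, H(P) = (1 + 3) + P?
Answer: 36/7 ≈ 5.1429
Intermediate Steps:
H(P) = 4 + P
B(S) = 2 + S (B(S) = 5 + (S - 1*3) = 5 + (S - 3) = 5 + (-3 + S) = 2 + S)
L(O, f) = -3*(1 + f)/(6 + f) (L(O, f) = -3*(f + 1)/(f + (4 + 2)) = -3*(1 + f)/(f + 6) = -3*(1 + f)/(6 + f))
(3*B(-4))*L(5, 1) = (3*(2 - 4))*(3*(-1 - 1*1)/(6 + 1)) = (3*(-2))*(3*(-1 - 1)/7) = -18*(-2)/7 = -6*(-6/7) = 36/7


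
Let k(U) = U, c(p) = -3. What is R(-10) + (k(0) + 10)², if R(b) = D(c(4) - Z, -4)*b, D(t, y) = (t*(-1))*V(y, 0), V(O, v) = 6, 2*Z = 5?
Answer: -230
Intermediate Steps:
Z = 5/2 (Z = (½)*5 = 5/2 ≈ 2.5000)
D(t, y) = -6*t (D(t, y) = (t*(-1))*6 = -t*6 = -6*t)
R(b) = 33*b (R(b) = (-6*(-3 - 1*5/2))*b = (-6*(-3 - 5/2))*b = (-6*(-11/2))*b = 33*b)
R(-10) + (k(0) + 10)² = 33*(-10) + (0 + 10)² = -330 + 10² = -330 + 100 = -230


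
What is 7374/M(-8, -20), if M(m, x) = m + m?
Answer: -3687/8 ≈ -460.88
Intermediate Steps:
M(m, x) = 2*m
7374/M(-8, -20) = 7374/((2*(-8))) = 7374/(-16) = 7374*(-1/16) = -3687/8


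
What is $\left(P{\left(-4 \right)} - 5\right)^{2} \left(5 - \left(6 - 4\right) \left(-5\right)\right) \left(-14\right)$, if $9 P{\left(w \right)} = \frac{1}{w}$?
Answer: $- \frac{1146635}{216} \approx -5308.5$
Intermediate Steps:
$P{\left(w \right)} = \frac{1}{9 w}$
$\left(P{\left(-4 \right)} - 5\right)^{2} \left(5 - \left(6 - 4\right) \left(-5\right)\right) \left(-14\right) = \left(\frac{1}{9 \left(-4\right)} - 5\right)^{2} \left(5 - \left(6 - 4\right) \left(-5\right)\right) \left(-14\right) = \left(\frac{1}{9} \left(- \frac{1}{4}\right) - 5\right)^{2} \left(5 - 2 \left(-5\right)\right) \left(-14\right) = \left(- \frac{1}{36} - 5\right)^{2} \left(5 - -10\right) \left(-14\right) = \left(- \frac{181}{36}\right)^{2} \left(5 + 10\right) \left(-14\right) = \frac{32761}{1296} \cdot 15 \left(-14\right) = \frac{163805}{432} \left(-14\right) = - \frac{1146635}{216}$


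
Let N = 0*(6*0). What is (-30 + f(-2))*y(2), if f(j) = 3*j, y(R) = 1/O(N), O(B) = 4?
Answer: -9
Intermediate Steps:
N = 0 (N = 0*0 = 0)
y(R) = 1/4
(-30 + f(-2))*y(2) = (-30 + 3*(-2))*(1/4) = (-30 - 6)*(1/4) = -36*1/4 = -9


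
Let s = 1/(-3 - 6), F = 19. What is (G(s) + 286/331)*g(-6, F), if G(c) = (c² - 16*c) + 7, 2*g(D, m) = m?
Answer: 2458961/26811 ≈ 91.715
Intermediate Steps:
g(D, m) = m/2
s = -⅑ (s = 1/(-9) = -⅑ ≈ -0.11111)
G(c) = 7 + c² - 16*c
(G(s) + 286/331)*g(-6, F) = ((7 + (-⅑)² - 16*(-⅑)) + 286/331)*((½)*19) = ((7 + 1/81 + 16/9) + 286*(1/331))*(19/2) = (712/81 + 286/331)*(19/2) = (258838/26811)*(19/2) = 2458961/26811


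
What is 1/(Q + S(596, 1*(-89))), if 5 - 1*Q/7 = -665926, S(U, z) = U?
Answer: 1/4662113 ≈ 2.1450e-7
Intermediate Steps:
Q = 4661517 (Q = 35 - 7*(-665926) = 35 + 4661482 = 4661517)
1/(Q + S(596, 1*(-89))) = 1/(4661517 + 596) = 1/4662113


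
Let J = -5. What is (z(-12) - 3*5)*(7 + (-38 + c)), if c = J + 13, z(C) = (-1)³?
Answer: 368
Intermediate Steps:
z(C) = -1
c = 8 (c = -5 + 13 = 8)
(z(-12) - 3*5)*(7 + (-38 + c)) = (-1 - 3*5)*(7 + (-38 + 8)) = (-1 - 15)*(7 - 30) = -16*(-23) = 368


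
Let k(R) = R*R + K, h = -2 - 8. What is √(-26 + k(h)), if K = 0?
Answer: √74 ≈ 8.6023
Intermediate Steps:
h = -10
k(R) = R² (k(R) = R*R + 0 = R² + 0 = R²)
√(-26 + k(h)) = √(-26 + (-10)²) = √(-26 + 100) = √74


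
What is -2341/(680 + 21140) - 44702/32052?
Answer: -262607843/174843660 ≈ -1.5020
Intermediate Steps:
-2341/(680 + 21140) - 44702/32052 = -2341/21820 - 44702*1/32052 = -2341*1/21820 - 22351/16026 = -2341/21820 - 22351/16026 = -262607843/174843660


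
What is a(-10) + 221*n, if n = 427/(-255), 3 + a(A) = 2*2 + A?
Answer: -5686/15 ≈ -379.07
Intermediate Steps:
a(A) = 1 + A (a(A) = -3 + (2*2 + A) = -3 + (4 + A) = 1 + A)
n = -427/255 (n = 427*(-1/255) = -427/255 ≈ -1.6745)
a(-10) + 221*n = (1 - 10) + 221*(-427/255) = -9 - 5551/15 = -5686/15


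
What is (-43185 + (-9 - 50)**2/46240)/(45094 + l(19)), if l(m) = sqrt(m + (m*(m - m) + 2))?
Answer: -6431921230099/6716257000400 + 1996870919*sqrt(21)/94027598005600 ≈ -0.95757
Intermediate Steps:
l(m) = sqrt(2 + m) (l(m) = sqrt(m + (m*0 + 2)) = sqrt(m + (0 + 2)) = sqrt(m + 2) = sqrt(2 + m))
(-43185 + (-9 - 50)**2/46240)/(45094 + l(19)) = (-43185 + (-9 - 50)**2/46240)/(45094 + sqrt(2 + 19)) = (-43185 + (-59)**2*(1/46240))/(45094 + sqrt(21)) = (-43185 + 3481*(1/46240))/(45094 + sqrt(21)) = (-43185 + 3481/46240)/(45094 + sqrt(21)) = -1996870919/(46240*(45094 + sqrt(21)))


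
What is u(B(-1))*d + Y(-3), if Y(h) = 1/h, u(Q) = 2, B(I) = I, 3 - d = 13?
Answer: -61/3 ≈ -20.333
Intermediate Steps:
d = -10 (d = 3 - 1*13 = 3 - 13 = -10)
u(B(-1))*d + Y(-3) = 2*(-10) + 1/(-3) = -20 - ⅓ = -61/3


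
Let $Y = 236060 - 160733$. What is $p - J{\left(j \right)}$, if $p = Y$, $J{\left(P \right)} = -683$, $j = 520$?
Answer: $76010$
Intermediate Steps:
$Y = 75327$ ($Y = 236060 - 160733 = 75327$)
$p = 75327$
$p - J{\left(j \right)} = 75327 - -683 = 75327 + 683 = 76010$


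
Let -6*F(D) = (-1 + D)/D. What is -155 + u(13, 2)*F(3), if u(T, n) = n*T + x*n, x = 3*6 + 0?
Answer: -1457/9 ≈ -161.89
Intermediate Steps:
x = 18 (x = 18 + 0 = 18)
F(D) = -(-1 + D)/(6*D)
u(T, n) = 18*n + T*n (u(T, n) = n*T + 18*n = T*n + 18*n = 18*n + T*n)
-155 + u(13, 2)*F(3) = -155 + (2*(18 + 13))*((⅙)*(1 - 1*3)/3) = -155 + (2*31)*((⅙)*(⅓)*(1 - 3)) = -155 + 62*((⅙)*(⅓)*(-2)) = -155 + 62*(-⅑) = -155 - 62/9 = -1457/9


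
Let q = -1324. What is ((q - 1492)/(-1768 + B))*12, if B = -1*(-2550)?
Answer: -16896/391 ≈ -43.212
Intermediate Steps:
B = 2550
((q - 1492)/(-1768 + B))*12 = ((-1324 - 1492)/(-1768 + 2550))*12 = -2816/782*12 = -2816*1/782*12 = -1408/391*12 = -16896/391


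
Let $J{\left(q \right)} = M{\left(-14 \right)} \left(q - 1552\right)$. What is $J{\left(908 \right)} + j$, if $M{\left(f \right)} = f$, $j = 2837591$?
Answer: $2846607$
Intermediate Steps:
$J{\left(q \right)} = 21728 - 14 q$ ($J{\left(q \right)} = - 14 \left(q - 1552\right) = - 14 \left(-1552 + q\right) = 21728 - 14 q$)
$J{\left(908 \right)} + j = \left(21728 - 12712\right) + 2837591 = 9016 + 2837591 = 2846607$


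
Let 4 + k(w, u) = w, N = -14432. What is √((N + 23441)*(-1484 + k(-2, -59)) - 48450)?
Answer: 2*I*√3367965 ≈ 3670.4*I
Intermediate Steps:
k(w, u) = -4 + w
√((N + 23441)*(-1484 + k(-2, -59)) - 48450) = √((-14432 + 23441)*(-1484 + (-4 - 2)) - 48450) = √(9009*(-1484 - 6) - 48450) = √(9009*(-1490) - 48450) = √(-13423410 - 48450) = √(-13471860) = 2*I*√3367965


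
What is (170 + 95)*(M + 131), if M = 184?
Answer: 83475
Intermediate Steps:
(170 + 95)*(M + 131) = (170 + 95)*(184 + 131) = 265*315 = 83475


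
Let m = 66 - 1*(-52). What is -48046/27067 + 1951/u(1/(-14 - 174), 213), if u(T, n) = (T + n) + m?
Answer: 6938092354/1684298209 ≈ 4.1193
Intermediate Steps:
m = 118 (m = 66 + 52 = 118)
u(T, n) = 118 + T + n (u(T, n) = (T + n) + 118 = 118 + T + n)
-48046/27067 + 1951/u(1/(-14 - 174), 213) = -48046/27067 + 1951/(118 + 1/(-14 - 174) + 213) = -48046*1/27067 + 1951/(118 + 1/(-188) + 213) = -48046/27067 + 1951/(118 - 1/188 + 213) = -48046/27067 + 1951/(62227/188) = -48046/27067 + 1951*(188/62227) = -48046/27067 + 366788/62227 = 6938092354/1684298209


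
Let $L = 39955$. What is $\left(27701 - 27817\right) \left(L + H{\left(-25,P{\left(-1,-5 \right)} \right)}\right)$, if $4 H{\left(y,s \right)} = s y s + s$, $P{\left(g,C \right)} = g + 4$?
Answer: $-4628342$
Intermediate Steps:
$P{\left(g,C \right)} = 4 + g$
$H{\left(y,s \right)} = \frac{s}{4} + \frac{y s^{2}}{4}$ ($H{\left(y,s \right)} = \frac{s y s + s}{4} = \frac{y s^{2} + s}{4} = \frac{s + y s^{2}}{4} = \frac{s}{4} + \frac{y s^{2}}{4}$)
$\left(27701 - 27817\right) \left(L + H{\left(-25,P{\left(-1,-5 \right)} \right)}\right) = \left(27701 - 27817\right) \left(39955 + \frac{\left(4 - 1\right) \left(1 + \left(4 - 1\right) \left(-25\right)\right)}{4}\right) = - 116 \left(39955 + \frac{1}{4} \cdot 3 \left(1 + 3 \left(-25\right)\right)\right) = - 116 \left(39955 + \frac{1}{4} \cdot 3 \left(1 - 75\right)\right) = - 116 \left(39955 + \frac{1}{4} \cdot 3 \left(-74\right)\right) = - 116 \left(39955 - \frac{111}{2}\right) = \left(-116\right) \frac{79799}{2} = -4628342$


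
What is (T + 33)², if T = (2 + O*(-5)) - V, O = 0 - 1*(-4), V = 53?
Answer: 1444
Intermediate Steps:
O = 4 (O = 0 + 4 = 4)
T = -71 (T = (2 + 4*(-5)) - 1*53 = (2 - 20) - 53 = -18 - 53 = -71)
(T + 33)² = (-71 + 33)² = (-38)² = 1444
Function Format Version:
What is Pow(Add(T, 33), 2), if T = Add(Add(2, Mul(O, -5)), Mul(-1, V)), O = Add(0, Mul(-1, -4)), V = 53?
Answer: 1444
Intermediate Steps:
O = 4 (O = Add(0, 4) = 4)
T = -71 (T = Add(Add(2, Mul(4, -5)), Mul(-1, 53)) = Add(Add(2, -20), -53) = Add(-18, -53) = -71)
Pow(Add(T, 33), 2) = Pow(Add(-71, 33), 2) = Pow(-38, 2) = 1444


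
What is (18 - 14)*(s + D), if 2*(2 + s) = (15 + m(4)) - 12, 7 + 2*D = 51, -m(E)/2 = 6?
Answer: 62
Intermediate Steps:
m(E) = -12 (m(E) = -2*6 = -12)
D = 22 (D = -7/2 + (½)*51 = -7/2 + 51/2 = 22)
s = -13/2 (s = -2 + ((15 - 12) - 12)/2 = -2 + (3 - 12)/2 = -2 + (½)*(-9) = -2 - 9/2 = -13/2 ≈ -6.5000)
(18 - 14)*(s + D) = (18 - 14)*(-13/2 + 22) = 4*(31/2) = 62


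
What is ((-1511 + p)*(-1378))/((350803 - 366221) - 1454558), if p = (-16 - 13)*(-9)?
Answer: -430625/367494 ≈ -1.1718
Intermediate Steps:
p = 261 (p = -29*(-9) = 261)
((-1511 + p)*(-1378))/((350803 - 366221) - 1454558) = ((-1511 + 261)*(-1378))/((350803 - 366221) - 1454558) = (-1250*(-1378))/(-15418 - 1454558) = 1722500/(-1469976) = 1722500*(-1/1469976) = -430625/367494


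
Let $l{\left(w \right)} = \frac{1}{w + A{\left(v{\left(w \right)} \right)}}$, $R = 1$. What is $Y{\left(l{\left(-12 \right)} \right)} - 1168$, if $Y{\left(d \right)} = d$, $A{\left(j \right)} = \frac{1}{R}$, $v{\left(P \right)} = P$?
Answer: $- \frac{12849}{11} \approx -1168.1$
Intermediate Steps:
$A{\left(j \right)} = 1$ ($A{\left(j \right)} = 1^{-1} = 1$)
$l{\left(w \right)} = \frac{1}{1 + w}$ ($l{\left(w \right)} = \frac{1}{w + 1} = \frac{1}{1 + w}$)
$Y{\left(l{\left(-12 \right)} \right)} - 1168 = \frac{1}{1 - 12} - 1168 = \frac{1}{-11} - 1168 = - \frac{1}{11} - 1168 = - \frac{12849}{11}$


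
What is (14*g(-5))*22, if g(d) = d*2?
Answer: -3080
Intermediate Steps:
g(d) = 2*d
(14*g(-5))*22 = (14*(2*(-5)))*22 = (14*(-10))*22 = -140*22 = -3080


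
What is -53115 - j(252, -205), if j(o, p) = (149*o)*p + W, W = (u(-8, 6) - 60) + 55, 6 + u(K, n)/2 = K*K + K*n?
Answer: 7644210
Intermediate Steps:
u(K, n) = -12 + 2*K**2 + 2*K*n (u(K, n) = -12 + 2*(K*K + K*n) = -12 + 2*(K**2 + K*n) = -12 + (2*K**2 + 2*K*n) = -12 + 2*K**2 + 2*K*n)
W = 15 (W = ((-12 + 2*(-8)**2 + 2*(-8)*6) - 60) + 55 = ((-12 + 2*64 - 96) - 60) + 55 = ((-12 + 128 - 96) - 60) + 55 = (20 - 60) + 55 = -40 + 55 = 15)
j(o, p) = 15 + 149*o*p (j(o, p) = (149*o)*p + 15 = 149*o*p + 15 = 15 + 149*o*p)
-53115 - j(252, -205) = -53115 - (15 + 149*252*(-205)) = -53115 - (15 - 7697340) = -53115 - 1*(-7697325) = -53115 + 7697325 = 7644210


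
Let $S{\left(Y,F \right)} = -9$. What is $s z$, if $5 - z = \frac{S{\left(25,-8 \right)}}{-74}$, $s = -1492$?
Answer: $- \frac{269306}{37} \approx -7278.5$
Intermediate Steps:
$z = \frac{361}{74}$ ($z = 5 - - \frac{9}{-74} = 5 - \left(-9\right) \left(- \frac{1}{74}\right) = 5 - \frac{9}{74} = \frac{361}{74} \approx 4.8784$)
$s z = \left(-1492\right) \frac{361}{74} = - \frac{269306}{37}$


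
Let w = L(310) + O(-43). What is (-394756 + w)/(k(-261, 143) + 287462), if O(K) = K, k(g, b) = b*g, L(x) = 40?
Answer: -394759/250139 ≈ -1.5782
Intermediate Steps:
w = -3 (w = 40 - 43 = -3)
(-394756 + w)/(k(-261, 143) + 287462) = (-394756 - 3)/(143*(-261) + 287462) = -394759/(-37323 + 287462) = -394759/250139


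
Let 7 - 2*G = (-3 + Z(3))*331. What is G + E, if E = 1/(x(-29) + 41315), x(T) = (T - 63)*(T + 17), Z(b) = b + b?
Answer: -20912566/42419 ≈ -493.00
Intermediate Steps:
Z(b) = 2*b
x(T) = (-63 + T)*(17 + T)
E = 1/42419 (E = 1/((-1071 + (-29)**2 - 46*(-29)) + 41315) = 1/((-1071 + 841 + 1334) + 41315) = 1/(1104 + 41315) = 1/42419 ≈ 2.3574e-5)
G = -493 (G = 7/2 - (-3 + 2*3)*331/2 = 7/2 - (-3 + 6)*331/2 = 7/2 - 3*331/2 = 7/2 - 1/2*993 = 7/2 - 993/2 = -493)
G + E = -493 + 1/42419 = -20912566/42419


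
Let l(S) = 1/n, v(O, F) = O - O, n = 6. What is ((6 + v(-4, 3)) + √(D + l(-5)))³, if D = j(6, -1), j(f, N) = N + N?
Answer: (36 + I*√66)³/216 ≈ 183.0 + 143.75*I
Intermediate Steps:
v(O, F) = 0
j(f, N) = 2*N
D = -2 (D = 2*(-1) = -2)
l(S) = ⅙ (l(S) = 1/6 = ⅙)
((6 + v(-4, 3)) + √(D + l(-5)))³ = ((6 + 0) + √(-2 + ⅙))³ = (6 + √(-11/6))³ = (6 + I*√66/6)³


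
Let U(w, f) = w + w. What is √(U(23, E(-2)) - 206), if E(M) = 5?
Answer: 4*I*√10 ≈ 12.649*I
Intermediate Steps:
U(w, f) = 2*w
√(U(23, E(-2)) - 206) = √(2*23 - 206) = √(46 - 206) = √(-160) = 4*I*√10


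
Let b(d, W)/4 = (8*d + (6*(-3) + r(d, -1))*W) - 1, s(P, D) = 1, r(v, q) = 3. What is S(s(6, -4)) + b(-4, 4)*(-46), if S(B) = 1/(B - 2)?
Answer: 17111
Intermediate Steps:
S(B) = 1/(-2 + B)
b(d, W) = -4 - 60*W + 32*d (b(d, W) = 4*((8*d + (6*(-3) + 3)*W) - 1) = 4*((8*d + (-18 + 3)*W) - 1) = 4*((8*d - 15*W) - 1) = 4*((-15*W + 8*d) - 1) = 4*(-1 - 15*W + 8*d) = -4 - 60*W + 32*d)
S(s(6, -4)) + b(-4, 4)*(-46) = 1/(-2 + 1) + (-4 - 60*4 + 32*(-4))*(-46) = 1/(-1) + (-4 - 240 - 128)*(-46) = -1 - 372*(-46) = -1 + 17112 = 17111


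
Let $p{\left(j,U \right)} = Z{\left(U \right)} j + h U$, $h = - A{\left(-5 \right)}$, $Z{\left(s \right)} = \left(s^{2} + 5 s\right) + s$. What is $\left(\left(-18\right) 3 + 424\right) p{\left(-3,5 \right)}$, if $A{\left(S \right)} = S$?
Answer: $-51800$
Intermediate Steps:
$Z{\left(s \right)} = s^{2} + 6 s$
$h = 5$ ($h = \left(-1\right) \left(-5\right) = 5$)
$p{\left(j,U \right)} = 5 U + U j \left(6 + U\right)$ ($p{\left(j,U \right)} = U \left(6 + U\right) j + 5 U = U j \left(6 + U\right) + 5 U = 5 U + U j \left(6 + U\right)$)
$\left(\left(-18\right) 3 + 424\right) p{\left(-3,5 \right)} = \left(\left(-18\right) 3 + 424\right) 5 \left(5 - 3 \left(6 + 5\right)\right) = \left(-54 + 424\right) 5 \left(5 - 33\right) = 370 \cdot 5 \left(5 - 33\right) = 370 \cdot 5 \left(-28\right) = 370 \left(-140\right) = -51800$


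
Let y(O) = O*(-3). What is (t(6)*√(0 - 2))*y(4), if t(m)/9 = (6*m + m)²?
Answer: -190512*I*√2 ≈ -2.6942e+5*I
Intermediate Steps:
y(O) = -3*O
t(m) = 441*m² (t(m) = 9*(6*m + m)² = 9*(7*m)² = 9*(49*m²) = 441*m²)
(t(6)*√(0 - 2))*y(4) = ((441*6²)*√(0 - 2))*(-3*4) = ((441*36)*√(-2))*(-12) = (15876*(I*√2))*(-12) = (15876*I*√2)*(-12) = -190512*I*√2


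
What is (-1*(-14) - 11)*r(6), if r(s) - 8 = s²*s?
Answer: 672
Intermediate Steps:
r(s) = 8 + s³ (r(s) = 8 + s²*s = 8 + s³)
(-1*(-14) - 11)*r(6) = (-1*(-14) - 11)*(8 + 6³) = (14 - 11)*(8 + 216) = 3*224 = 672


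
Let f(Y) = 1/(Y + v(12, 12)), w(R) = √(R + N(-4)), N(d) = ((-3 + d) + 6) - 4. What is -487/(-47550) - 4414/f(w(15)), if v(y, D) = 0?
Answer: 487/47550 - 4414*√10 ≈ -13958.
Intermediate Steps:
N(d) = -1 + d (N(d) = (3 + d) - 4 = -1 + d)
w(R) = √(-5 + R) (w(R) = √(R + (-1 - 4)) = √(R - 5) = √(-5 + R))
f(Y) = 1/Y (f(Y) = 1/(Y + 0) = 1/Y)
-487/(-47550) - 4414/f(w(15)) = -487/(-47550) - 4414*√(-5 + 15) = -487*(-1/47550) - 4414*√10 = 487/47550 - 4414*√10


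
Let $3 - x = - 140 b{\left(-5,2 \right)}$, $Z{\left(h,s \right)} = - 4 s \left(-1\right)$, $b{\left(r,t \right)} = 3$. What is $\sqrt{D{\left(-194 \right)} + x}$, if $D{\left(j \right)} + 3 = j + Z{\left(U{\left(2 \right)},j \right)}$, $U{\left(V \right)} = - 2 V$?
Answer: $5 i \sqrt{22} \approx 23.452 i$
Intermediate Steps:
$Z{\left(h,s \right)} = 4 s$
$x = 423$ ($x = 3 - \left(-140\right) 3 = 3 - -420 = 3 + 420 = 423$)
$D{\left(j \right)} = -3 + 5 j$ ($D{\left(j \right)} = -3 + \left(j + 4 j\right) = -3 + 5 j$)
$\sqrt{D{\left(-194 \right)} + x} = \sqrt{\left(-3 + 5 \left(-194\right)\right) + 423} = \sqrt{\left(-3 - 970\right) + 423} = \sqrt{-973 + 423} = \sqrt{-550} = 5 i \sqrt{22}$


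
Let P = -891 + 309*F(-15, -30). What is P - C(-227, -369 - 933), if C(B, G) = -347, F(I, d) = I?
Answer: -5179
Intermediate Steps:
P = -5526 (P = -891 + 309*(-15) = -891 - 4635 = -5526)
P - C(-227, -369 - 933) = -5526 - 1*(-347) = -5526 + 347 = -5179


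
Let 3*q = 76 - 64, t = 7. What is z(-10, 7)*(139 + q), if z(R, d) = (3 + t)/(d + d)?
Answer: 715/7 ≈ 102.14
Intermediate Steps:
q = 4 (q = (76 - 64)/3 = (⅓)*12 = 4)
z(R, d) = 5/d (z(R, d) = (3 + 7)/(d + d) = 10/((2*d)) = 10*(1/(2*d)) = 5/d)
z(-10, 7)*(139 + q) = (5/7)*(139 + 4) = (5*(⅐))*143 = (5/7)*143 = 715/7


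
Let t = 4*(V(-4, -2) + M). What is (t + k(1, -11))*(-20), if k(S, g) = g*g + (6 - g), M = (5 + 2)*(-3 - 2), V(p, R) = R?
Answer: 200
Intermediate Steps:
M = -35 (M = 7*(-5) = -35)
k(S, g) = 6 + g**2 - g (k(S, g) = g**2 + (6 - g) = 6 + g**2 - g)
t = -148 (t = 4*(-2 - 35) = 4*(-37) = -148)
(t + k(1, -11))*(-20) = (-148 + (6 + (-11)**2 - 1*(-11)))*(-20) = (-148 + (6 + 121 + 11))*(-20) = (-148 + 138)*(-20) = -10*(-20) = 200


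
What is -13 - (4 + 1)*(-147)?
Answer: 722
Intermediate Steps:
-13 - (4 + 1)*(-147) = -13 - 1*5*(-147) = -13 - 5*(-147) = -13 + 735 = 722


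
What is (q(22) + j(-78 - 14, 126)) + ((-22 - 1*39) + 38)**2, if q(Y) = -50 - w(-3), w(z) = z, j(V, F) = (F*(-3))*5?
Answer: -1408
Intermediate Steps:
j(V, F) = -15*F (j(V, F) = -3*F*5 = -15*F)
q(Y) = -47 (q(Y) = -50 - 1*(-3) = -50 + 3 = -47)
(q(22) + j(-78 - 14, 126)) + ((-22 - 1*39) + 38)**2 = (-47 - 15*126) + ((-22 - 1*39) + 38)**2 = (-47 - 1890) + ((-22 - 39) + 38)**2 = -1937 + (-61 + 38)**2 = -1937 + (-23)**2 = -1937 + 529 = -1408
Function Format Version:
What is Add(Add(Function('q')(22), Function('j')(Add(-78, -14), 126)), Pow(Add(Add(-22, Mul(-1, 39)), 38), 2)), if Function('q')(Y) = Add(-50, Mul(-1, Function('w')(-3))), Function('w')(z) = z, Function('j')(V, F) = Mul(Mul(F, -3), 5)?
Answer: -1408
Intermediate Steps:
Function('j')(V, F) = Mul(-15, F) (Function('j')(V, F) = Mul(Mul(-3, F), 5) = Mul(-15, F))
Function('q')(Y) = -47 (Function('q')(Y) = Add(-50, Mul(-1, -3)) = Add(-50, 3) = -47)
Add(Add(Function('q')(22), Function('j')(Add(-78, -14), 126)), Pow(Add(Add(-22, Mul(-1, 39)), 38), 2)) = Add(Add(-47, Mul(-15, 126)), Pow(Add(Add(-22, Mul(-1, 39)), 38), 2)) = Add(Add(-47, -1890), Pow(Add(Add(-22, -39), 38), 2)) = Add(-1937, Pow(Add(-61, 38), 2)) = Add(-1937, Pow(-23, 2)) = Add(-1937, 529) = -1408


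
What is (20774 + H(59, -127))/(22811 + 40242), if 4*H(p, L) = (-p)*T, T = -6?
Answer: 41725/126106 ≈ 0.33087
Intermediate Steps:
H(p, L) = 3*p/2 (H(p, L) = (-p*(-6))/4 = (6*p)/4 = 3*p/2)
(20774 + H(59, -127))/(22811 + 40242) = (20774 + (3/2)*59)/(22811 + 40242) = (20774 + 177/2)/63053 = (41725/2)*(1/63053) = 41725/126106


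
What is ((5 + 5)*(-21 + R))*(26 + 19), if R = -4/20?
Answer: -9540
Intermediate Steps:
R = -1/5 (R = -4*1/20 = -1/5 ≈ -0.20000)
((5 + 5)*(-21 + R))*(26 + 19) = ((5 + 5)*(-21 - 1/5))*(26 + 19) = (10*(-106/5))*45 = -212*45 = -9540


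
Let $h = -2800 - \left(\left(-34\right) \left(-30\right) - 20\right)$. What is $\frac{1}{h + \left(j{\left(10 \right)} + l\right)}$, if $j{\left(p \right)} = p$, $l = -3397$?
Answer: $- \frac{1}{7187} \approx -0.00013914$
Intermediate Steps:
$h = -3800$ ($h = -2800 - \left(1020 - 20\right) = -2800 - 1000 = -3800$)
$\frac{1}{h + \left(j{\left(10 \right)} + l\right)} = \frac{1}{-3800 + \left(10 - 3397\right)} = \frac{1}{-3800 - 3387} = \frac{1}{-7187} = - \frac{1}{7187}$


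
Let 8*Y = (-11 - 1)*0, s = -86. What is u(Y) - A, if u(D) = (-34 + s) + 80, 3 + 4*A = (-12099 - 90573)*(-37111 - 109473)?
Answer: -15050072605/4 ≈ -3.7625e+9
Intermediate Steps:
Y = 0 (Y = ((-11 - 1)*0)/8 = (-12*0)/8 = (1/8)*0 = 0)
A = 15050072445/4 (A = -3/4 + ((-12099 - 90573)*(-37111 - 109473))/4 = -3/4 + (-102672*(-146584))/4 = -3/4 + (1/4)*15050072448 = -3/4 + 3762518112 = 15050072445/4 ≈ 3.7625e+9)
u(D) = -40 (u(D) = (-34 - 86) + 80 = -120 + 80 = -40)
u(Y) - A = -40 - 1*15050072445/4 = -40 - 15050072445/4 = -15050072605/4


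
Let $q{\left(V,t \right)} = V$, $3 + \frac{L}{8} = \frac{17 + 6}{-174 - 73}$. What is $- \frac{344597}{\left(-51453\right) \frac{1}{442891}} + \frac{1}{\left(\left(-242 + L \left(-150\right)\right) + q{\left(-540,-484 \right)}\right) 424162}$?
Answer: $\frac{46845326620164633199295}{15793145107249356} \approx 2.9662 \cdot 10^{6}$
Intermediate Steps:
$L = - \frac{6112}{247}$ ($L = -24 + 8 \frac{17 + 6}{-174 - 73} = -24 + 8 \frac{23}{-247} = -24 + 8 \cdot 23 \left(- \frac{1}{247}\right) = -24 + 8 \left(- \frac{23}{247}\right) = -24 - \frac{184}{247} = - \frac{6112}{247} \approx -24.745$)
$- \frac{344597}{\left(-51453\right) \frac{1}{442891}} + \frac{1}{\left(\left(-242 + L \left(-150\right)\right) + q{\left(-540,-484 \right)}\right) 424162} = - \frac{344597}{\left(-51453\right) \frac{1}{442891}} + \frac{1}{\left(\left(-242 - - \frac{916800}{247}\right) - 540\right) 424162} = - \frac{344597}{\left(-51453\right) \frac{1}{442891}} + \frac{1}{\left(-242 + \frac{916800}{247}\right) - 540} \cdot \frac{1}{424162} = - \frac{344597}{- \frac{51453}{442891}} + \frac{1}{\frac{857026}{247} - 540} \cdot \frac{1}{424162} = \left(-344597\right) \left(- \frac{442891}{51453}\right) + \frac{1}{\frac{723646}{247}} \cdot \frac{1}{424162} = \frac{152618909927}{51453} + \frac{247}{723646} \cdot \frac{1}{424162} = \frac{152618909927}{51453} + \frac{247}{306943134652} = \frac{46845326620164633199295}{15793145107249356}$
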